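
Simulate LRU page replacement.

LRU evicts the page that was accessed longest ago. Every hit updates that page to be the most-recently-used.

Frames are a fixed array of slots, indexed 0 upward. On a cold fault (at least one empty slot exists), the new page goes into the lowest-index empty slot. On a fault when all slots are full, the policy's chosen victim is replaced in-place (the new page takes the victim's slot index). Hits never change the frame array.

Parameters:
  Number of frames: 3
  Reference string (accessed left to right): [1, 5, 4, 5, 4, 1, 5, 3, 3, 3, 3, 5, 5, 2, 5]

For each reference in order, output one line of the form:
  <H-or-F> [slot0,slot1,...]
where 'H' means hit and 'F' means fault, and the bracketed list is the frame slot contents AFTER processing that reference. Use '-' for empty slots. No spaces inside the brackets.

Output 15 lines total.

F [1,-,-]
F [1,5,-]
F [1,5,4]
H [1,5,4]
H [1,5,4]
H [1,5,4]
H [1,5,4]
F [1,5,3]
H [1,5,3]
H [1,5,3]
H [1,5,3]
H [1,5,3]
H [1,5,3]
F [2,5,3]
H [2,5,3]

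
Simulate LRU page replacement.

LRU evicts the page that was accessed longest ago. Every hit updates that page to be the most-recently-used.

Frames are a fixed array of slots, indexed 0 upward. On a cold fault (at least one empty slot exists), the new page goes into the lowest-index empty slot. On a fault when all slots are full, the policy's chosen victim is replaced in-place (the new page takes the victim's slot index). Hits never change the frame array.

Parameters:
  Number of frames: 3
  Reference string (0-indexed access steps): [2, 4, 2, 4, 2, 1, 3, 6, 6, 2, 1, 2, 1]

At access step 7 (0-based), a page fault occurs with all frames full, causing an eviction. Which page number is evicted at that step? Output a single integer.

Answer: 2

Derivation:
Step 0: ref 2 -> FAULT, frames=[2,-,-]
Step 1: ref 4 -> FAULT, frames=[2,4,-]
Step 2: ref 2 -> HIT, frames=[2,4,-]
Step 3: ref 4 -> HIT, frames=[2,4,-]
Step 4: ref 2 -> HIT, frames=[2,4,-]
Step 5: ref 1 -> FAULT, frames=[2,4,1]
Step 6: ref 3 -> FAULT, evict 4, frames=[2,3,1]
Step 7: ref 6 -> FAULT, evict 2, frames=[6,3,1]
At step 7: evicted page 2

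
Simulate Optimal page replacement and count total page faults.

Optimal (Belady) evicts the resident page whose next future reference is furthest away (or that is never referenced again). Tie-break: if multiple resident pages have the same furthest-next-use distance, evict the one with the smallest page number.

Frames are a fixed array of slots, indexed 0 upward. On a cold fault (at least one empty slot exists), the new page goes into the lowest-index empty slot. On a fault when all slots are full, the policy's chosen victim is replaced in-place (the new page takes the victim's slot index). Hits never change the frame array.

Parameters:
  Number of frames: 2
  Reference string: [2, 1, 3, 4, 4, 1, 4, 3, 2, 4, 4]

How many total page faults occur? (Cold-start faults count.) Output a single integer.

Answer: 6

Derivation:
Step 0: ref 2 → FAULT, frames=[2,-]
Step 1: ref 1 → FAULT, frames=[2,1]
Step 2: ref 3 → FAULT (evict 2), frames=[3,1]
Step 3: ref 4 → FAULT (evict 3), frames=[4,1]
Step 4: ref 4 → HIT, frames=[4,1]
Step 5: ref 1 → HIT, frames=[4,1]
Step 6: ref 4 → HIT, frames=[4,1]
Step 7: ref 3 → FAULT (evict 1), frames=[4,3]
Step 8: ref 2 → FAULT (evict 3), frames=[4,2]
Step 9: ref 4 → HIT, frames=[4,2]
Step 10: ref 4 → HIT, frames=[4,2]
Total faults: 6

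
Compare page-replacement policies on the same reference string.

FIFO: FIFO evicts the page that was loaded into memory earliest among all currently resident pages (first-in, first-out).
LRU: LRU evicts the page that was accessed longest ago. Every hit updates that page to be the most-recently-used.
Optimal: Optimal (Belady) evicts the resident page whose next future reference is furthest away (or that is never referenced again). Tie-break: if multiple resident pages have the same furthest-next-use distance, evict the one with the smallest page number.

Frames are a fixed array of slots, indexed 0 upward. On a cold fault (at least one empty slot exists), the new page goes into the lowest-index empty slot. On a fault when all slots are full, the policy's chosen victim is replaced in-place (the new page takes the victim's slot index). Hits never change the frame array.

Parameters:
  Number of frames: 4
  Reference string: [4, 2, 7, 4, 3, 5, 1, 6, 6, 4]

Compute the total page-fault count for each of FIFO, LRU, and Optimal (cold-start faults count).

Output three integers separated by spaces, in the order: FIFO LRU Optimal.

Answer: 8 8 7

Derivation:
--- FIFO ---
  step 0: ref 4 -> FAULT, frames=[4,-,-,-] (faults so far: 1)
  step 1: ref 2 -> FAULT, frames=[4,2,-,-] (faults so far: 2)
  step 2: ref 7 -> FAULT, frames=[4,2,7,-] (faults so far: 3)
  step 3: ref 4 -> HIT, frames=[4,2,7,-] (faults so far: 3)
  step 4: ref 3 -> FAULT, frames=[4,2,7,3] (faults so far: 4)
  step 5: ref 5 -> FAULT, evict 4, frames=[5,2,7,3] (faults so far: 5)
  step 6: ref 1 -> FAULT, evict 2, frames=[5,1,7,3] (faults so far: 6)
  step 7: ref 6 -> FAULT, evict 7, frames=[5,1,6,3] (faults so far: 7)
  step 8: ref 6 -> HIT, frames=[5,1,6,3] (faults so far: 7)
  step 9: ref 4 -> FAULT, evict 3, frames=[5,1,6,4] (faults so far: 8)
  FIFO total faults: 8
--- LRU ---
  step 0: ref 4 -> FAULT, frames=[4,-,-,-] (faults so far: 1)
  step 1: ref 2 -> FAULT, frames=[4,2,-,-] (faults so far: 2)
  step 2: ref 7 -> FAULT, frames=[4,2,7,-] (faults so far: 3)
  step 3: ref 4 -> HIT, frames=[4,2,7,-] (faults so far: 3)
  step 4: ref 3 -> FAULT, frames=[4,2,7,3] (faults so far: 4)
  step 5: ref 5 -> FAULT, evict 2, frames=[4,5,7,3] (faults so far: 5)
  step 6: ref 1 -> FAULT, evict 7, frames=[4,5,1,3] (faults so far: 6)
  step 7: ref 6 -> FAULT, evict 4, frames=[6,5,1,3] (faults so far: 7)
  step 8: ref 6 -> HIT, frames=[6,5,1,3] (faults so far: 7)
  step 9: ref 4 -> FAULT, evict 3, frames=[6,5,1,4] (faults so far: 8)
  LRU total faults: 8
--- Optimal ---
  step 0: ref 4 -> FAULT, frames=[4,-,-,-] (faults so far: 1)
  step 1: ref 2 -> FAULT, frames=[4,2,-,-] (faults so far: 2)
  step 2: ref 7 -> FAULT, frames=[4,2,7,-] (faults so far: 3)
  step 3: ref 4 -> HIT, frames=[4,2,7,-] (faults so far: 3)
  step 4: ref 3 -> FAULT, frames=[4,2,7,3] (faults so far: 4)
  step 5: ref 5 -> FAULT, evict 2, frames=[4,5,7,3] (faults so far: 5)
  step 6: ref 1 -> FAULT, evict 3, frames=[4,5,7,1] (faults so far: 6)
  step 7: ref 6 -> FAULT, evict 1, frames=[4,5,7,6] (faults so far: 7)
  step 8: ref 6 -> HIT, frames=[4,5,7,6] (faults so far: 7)
  step 9: ref 4 -> HIT, frames=[4,5,7,6] (faults so far: 7)
  Optimal total faults: 7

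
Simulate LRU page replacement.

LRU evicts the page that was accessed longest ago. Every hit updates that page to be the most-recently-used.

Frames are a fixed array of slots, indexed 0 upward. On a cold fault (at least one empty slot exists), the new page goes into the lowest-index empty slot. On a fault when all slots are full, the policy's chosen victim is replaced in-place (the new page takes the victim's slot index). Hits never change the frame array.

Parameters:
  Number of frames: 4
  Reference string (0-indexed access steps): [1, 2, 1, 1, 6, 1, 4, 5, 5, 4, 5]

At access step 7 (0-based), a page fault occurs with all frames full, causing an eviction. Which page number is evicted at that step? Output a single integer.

Step 0: ref 1 -> FAULT, frames=[1,-,-,-]
Step 1: ref 2 -> FAULT, frames=[1,2,-,-]
Step 2: ref 1 -> HIT, frames=[1,2,-,-]
Step 3: ref 1 -> HIT, frames=[1,2,-,-]
Step 4: ref 6 -> FAULT, frames=[1,2,6,-]
Step 5: ref 1 -> HIT, frames=[1,2,6,-]
Step 6: ref 4 -> FAULT, frames=[1,2,6,4]
Step 7: ref 5 -> FAULT, evict 2, frames=[1,5,6,4]
At step 7: evicted page 2

Answer: 2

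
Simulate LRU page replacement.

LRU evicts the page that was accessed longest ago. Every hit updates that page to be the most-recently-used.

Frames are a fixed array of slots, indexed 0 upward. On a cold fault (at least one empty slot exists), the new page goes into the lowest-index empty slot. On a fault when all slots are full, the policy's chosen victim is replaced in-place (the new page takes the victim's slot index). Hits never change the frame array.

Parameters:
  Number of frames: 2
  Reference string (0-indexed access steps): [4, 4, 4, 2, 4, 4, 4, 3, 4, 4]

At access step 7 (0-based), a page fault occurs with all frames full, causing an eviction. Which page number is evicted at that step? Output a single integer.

Answer: 2

Derivation:
Step 0: ref 4 -> FAULT, frames=[4,-]
Step 1: ref 4 -> HIT, frames=[4,-]
Step 2: ref 4 -> HIT, frames=[4,-]
Step 3: ref 2 -> FAULT, frames=[4,2]
Step 4: ref 4 -> HIT, frames=[4,2]
Step 5: ref 4 -> HIT, frames=[4,2]
Step 6: ref 4 -> HIT, frames=[4,2]
Step 7: ref 3 -> FAULT, evict 2, frames=[4,3]
At step 7: evicted page 2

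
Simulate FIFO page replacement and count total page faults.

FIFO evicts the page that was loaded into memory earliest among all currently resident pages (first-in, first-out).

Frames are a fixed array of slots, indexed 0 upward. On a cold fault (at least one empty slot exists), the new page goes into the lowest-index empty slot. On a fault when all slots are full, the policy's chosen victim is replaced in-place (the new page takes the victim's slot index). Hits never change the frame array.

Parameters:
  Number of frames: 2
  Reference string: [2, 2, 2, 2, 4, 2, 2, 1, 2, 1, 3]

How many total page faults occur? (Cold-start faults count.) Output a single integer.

Answer: 5

Derivation:
Step 0: ref 2 → FAULT, frames=[2,-]
Step 1: ref 2 → HIT, frames=[2,-]
Step 2: ref 2 → HIT, frames=[2,-]
Step 3: ref 2 → HIT, frames=[2,-]
Step 4: ref 4 → FAULT, frames=[2,4]
Step 5: ref 2 → HIT, frames=[2,4]
Step 6: ref 2 → HIT, frames=[2,4]
Step 7: ref 1 → FAULT (evict 2), frames=[1,4]
Step 8: ref 2 → FAULT (evict 4), frames=[1,2]
Step 9: ref 1 → HIT, frames=[1,2]
Step 10: ref 3 → FAULT (evict 1), frames=[3,2]
Total faults: 5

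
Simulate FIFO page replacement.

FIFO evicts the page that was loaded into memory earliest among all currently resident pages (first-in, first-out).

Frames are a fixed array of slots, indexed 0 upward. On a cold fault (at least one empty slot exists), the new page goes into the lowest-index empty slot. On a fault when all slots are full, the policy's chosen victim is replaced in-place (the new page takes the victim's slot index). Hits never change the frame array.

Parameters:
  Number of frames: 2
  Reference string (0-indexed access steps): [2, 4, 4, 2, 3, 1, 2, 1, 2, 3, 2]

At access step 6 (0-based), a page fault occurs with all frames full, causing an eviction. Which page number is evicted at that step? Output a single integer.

Step 0: ref 2 -> FAULT, frames=[2,-]
Step 1: ref 4 -> FAULT, frames=[2,4]
Step 2: ref 4 -> HIT, frames=[2,4]
Step 3: ref 2 -> HIT, frames=[2,4]
Step 4: ref 3 -> FAULT, evict 2, frames=[3,4]
Step 5: ref 1 -> FAULT, evict 4, frames=[3,1]
Step 6: ref 2 -> FAULT, evict 3, frames=[2,1]
At step 6: evicted page 3

Answer: 3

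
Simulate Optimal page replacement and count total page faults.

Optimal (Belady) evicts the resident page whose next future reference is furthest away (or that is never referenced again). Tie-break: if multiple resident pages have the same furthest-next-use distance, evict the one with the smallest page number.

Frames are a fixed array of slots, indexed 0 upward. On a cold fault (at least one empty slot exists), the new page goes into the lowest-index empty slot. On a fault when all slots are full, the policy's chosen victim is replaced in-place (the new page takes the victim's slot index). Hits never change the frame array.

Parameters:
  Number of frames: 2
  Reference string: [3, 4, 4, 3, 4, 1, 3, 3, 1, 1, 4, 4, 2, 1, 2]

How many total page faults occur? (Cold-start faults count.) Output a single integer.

Step 0: ref 3 → FAULT, frames=[3,-]
Step 1: ref 4 → FAULT, frames=[3,4]
Step 2: ref 4 → HIT, frames=[3,4]
Step 3: ref 3 → HIT, frames=[3,4]
Step 4: ref 4 → HIT, frames=[3,4]
Step 5: ref 1 → FAULT (evict 4), frames=[3,1]
Step 6: ref 3 → HIT, frames=[3,1]
Step 7: ref 3 → HIT, frames=[3,1]
Step 8: ref 1 → HIT, frames=[3,1]
Step 9: ref 1 → HIT, frames=[3,1]
Step 10: ref 4 → FAULT (evict 3), frames=[4,1]
Step 11: ref 4 → HIT, frames=[4,1]
Step 12: ref 2 → FAULT (evict 4), frames=[2,1]
Step 13: ref 1 → HIT, frames=[2,1]
Step 14: ref 2 → HIT, frames=[2,1]
Total faults: 5

Answer: 5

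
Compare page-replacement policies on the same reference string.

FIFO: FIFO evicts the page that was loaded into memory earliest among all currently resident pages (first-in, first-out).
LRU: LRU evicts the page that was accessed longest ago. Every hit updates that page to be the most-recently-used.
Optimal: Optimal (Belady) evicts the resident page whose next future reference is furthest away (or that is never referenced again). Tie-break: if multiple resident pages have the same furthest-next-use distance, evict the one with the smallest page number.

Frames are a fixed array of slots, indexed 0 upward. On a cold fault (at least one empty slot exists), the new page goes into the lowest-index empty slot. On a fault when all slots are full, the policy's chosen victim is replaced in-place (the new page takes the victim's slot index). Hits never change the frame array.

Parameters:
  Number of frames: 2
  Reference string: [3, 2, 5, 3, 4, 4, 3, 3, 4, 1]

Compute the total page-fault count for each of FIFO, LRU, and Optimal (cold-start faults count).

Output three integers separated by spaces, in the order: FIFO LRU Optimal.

--- FIFO ---
  step 0: ref 3 -> FAULT, frames=[3,-] (faults so far: 1)
  step 1: ref 2 -> FAULT, frames=[3,2] (faults so far: 2)
  step 2: ref 5 -> FAULT, evict 3, frames=[5,2] (faults so far: 3)
  step 3: ref 3 -> FAULT, evict 2, frames=[5,3] (faults so far: 4)
  step 4: ref 4 -> FAULT, evict 5, frames=[4,3] (faults so far: 5)
  step 5: ref 4 -> HIT, frames=[4,3] (faults so far: 5)
  step 6: ref 3 -> HIT, frames=[4,3] (faults so far: 5)
  step 7: ref 3 -> HIT, frames=[4,3] (faults so far: 5)
  step 8: ref 4 -> HIT, frames=[4,3] (faults so far: 5)
  step 9: ref 1 -> FAULT, evict 3, frames=[4,1] (faults so far: 6)
  FIFO total faults: 6
--- LRU ---
  step 0: ref 3 -> FAULT, frames=[3,-] (faults so far: 1)
  step 1: ref 2 -> FAULT, frames=[3,2] (faults so far: 2)
  step 2: ref 5 -> FAULT, evict 3, frames=[5,2] (faults so far: 3)
  step 3: ref 3 -> FAULT, evict 2, frames=[5,3] (faults so far: 4)
  step 4: ref 4 -> FAULT, evict 5, frames=[4,3] (faults so far: 5)
  step 5: ref 4 -> HIT, frames=[4,3] (faults so far: 5)
  step 6: ref 3 -> HIT, frames=[4,3] (faults so far: 5)
  step 7: ref 3 -> HIT, frames=[4,3] (faults so far: 5)
  step 8: ref 4 -> HIT, frames=[4,3] (faults so far: 5)
  step 9: ref 1 -> FAULT, evict 3, frames=[4,1] (faults so far: 6)
  LRU total faults: 6
--- Optimal ---
  step 0: ref 3 -> FAULT, frames=[3,-] (faults so far: 1)
  step 1: ref 2 -> FAULT, frames=[3,2] (faults so far: 2)
  step 2: ref 5 -> FAULT, evict 2, frames=[3,5] (faults so far: 3)
  step 3: ref 3 -> HIT, frames=[3,5] (faults so far: 3)
  step 4: ref 4 -> FAULT, evict 5, frames=[3,4] (faults so far: 4)
  step 5: ref 4 -> HIT, frames=[3,4] (faults so far: 4)
  step 6: ref 3 -> HIT, frames=[3,4] (faults so far: 4)
  step 7: ref 3 -> HIT, frames=[3,4] (faults so far: 4)
  step 8: ref 4 -> HIT, frames=[3,4] (faults so far: 4)
  step 9: ref 1 -> FAULT, evict 3, frames=[1,4] (faults so far: 5)
  Optimal total faults: 5

Answer: 6 6 5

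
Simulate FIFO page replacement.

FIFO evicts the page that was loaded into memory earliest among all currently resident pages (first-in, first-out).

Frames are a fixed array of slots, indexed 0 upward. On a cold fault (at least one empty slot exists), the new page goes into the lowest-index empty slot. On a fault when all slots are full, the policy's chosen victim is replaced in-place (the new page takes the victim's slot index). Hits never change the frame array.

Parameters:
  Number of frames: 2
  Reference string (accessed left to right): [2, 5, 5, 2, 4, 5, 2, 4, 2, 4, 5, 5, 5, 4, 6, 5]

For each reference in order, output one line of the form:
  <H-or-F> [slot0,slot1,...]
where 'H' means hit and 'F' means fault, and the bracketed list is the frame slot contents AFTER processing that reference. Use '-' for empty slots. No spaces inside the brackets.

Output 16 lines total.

F [2,-]
F [2,5]
H [2,5]
H [2,5]
F [4,5]
H [4,5]
F [4,2]
H [4,2]
H [4,2]
H [4,2]
F [5,2]
H [5,2]
H [5,2]
F [5,4]
F [6,4]
F [6,5]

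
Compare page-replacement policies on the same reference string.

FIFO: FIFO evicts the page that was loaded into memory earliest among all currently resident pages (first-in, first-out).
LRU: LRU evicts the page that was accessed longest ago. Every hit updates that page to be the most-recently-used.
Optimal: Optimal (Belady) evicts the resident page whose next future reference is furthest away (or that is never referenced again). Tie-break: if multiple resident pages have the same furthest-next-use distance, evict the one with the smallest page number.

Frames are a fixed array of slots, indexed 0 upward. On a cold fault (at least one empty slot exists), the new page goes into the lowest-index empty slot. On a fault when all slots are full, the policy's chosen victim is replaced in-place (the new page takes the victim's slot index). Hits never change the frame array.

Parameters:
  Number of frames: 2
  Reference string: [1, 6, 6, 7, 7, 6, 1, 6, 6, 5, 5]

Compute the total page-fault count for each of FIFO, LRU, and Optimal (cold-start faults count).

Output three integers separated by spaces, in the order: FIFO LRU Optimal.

Answer: 6 5 5

Derivation:
--- FIFO ---
  step 0: ref 1 -> FAULT, frames=[1,-] (faults so far: 1)
  step 1: ref 6 -> FAULT, frames=[1,6] (faults so far: 2)
  step 2: ref 6 -> HIT, frames=[1,6] (faults so far: 2)
  step 3: ref 7 -> FAULT, evict 1, frames=[7,6] (faults so far: 3)
  step 4: ref 7 -> HIT, frames=[7,6] (faults so far: 3)
  step 5: ref 6 -> HIT, frames=[7,6] (faults so far: 3)
  step 6: ref 1 -> FAULT, evict 6, frames=[7,1] (faults so far: 4)
  step 7: ref 6 -> FAULT, evict 7, frames=[6,1] (faults so far: 5)
  step 8: ref 6 -> HIT, frames=[6,1] (faults so far: 5)
  step 9: ref 5 -> FAULT, evict 1, frames=[6,5] (faults so far: 6)
  step 10: ref 5 -> HIT, frames=[6,5] (faults so far: 6)
  FIFO total faults: 6
--- LRU ---
  step 0: ref 1 -> FAULT, frames=[1,-] (faults so far: 1)
  step 1: ref 6 -> FAULT, frames=[1,6] (faults so far: 2)
  step 2: ref 6 -> HIT, frames=[1,6] (faults so far: 2)
  step 3: ref 7 -> FAULT, evict 1, frames=[7,6] (faults so far: 3)
  step 4: ref 7 -> HIT, frames=[7,6] (faults so far: 3)
  step 5: ref 6 -> HIT, frames=[7,6] (faults so far: 3)
  step 6: ref 1 -> FAULT, evict 7, frames=[1,6] (faults so far: 4)
  step 7: ref 6 -> HIT, frames=[1,6] (faults so far: 4)
  step 8: ref 6 -> HIT, frames=[1,6] (faults so far: 4)
  step 9: ref 5 -> FAULT, evict 1, frames=[5,6] (faults so far: 5)
  step 10: ref 5 -> HIT, frames=[5,6] (faults so far: 5)
  LRU total faults: 5
--- Optimal ---
  step 0: ref 1 -> FAULT, frames=[1,-] (faults so far: 1)
  step 1: ref 6 -> FAULT, frames=[1,6] (faults so far: 2)
  step 2: ref 6 -> HIT, frames=[1,6] (faults so far: 2)
  step 3: ref 7 -> FAULT, evict 1, frames=[7,6] (faults so far: 3)
  step 4: ref 7 -> HIT, frames=[7,6] (faults so far: 3)
  step 5: ref 6 -> HIT, frames=[7,6] (faults so far: 3)
  step 6: ref 1 -> FAULT, evict 7, frames=[1,6] (faults so far: 4)
  step 7: ref 6 -> HIT, frames=[1,6] (faults so far: 4)
  step 8: ref 6 -> HIT, frames=[1,6] (faults so far: 4)
  step 9: ref 5 -> FAULT, evict 1, frames=[5,6] (faults so far: 5)
  step 10: ref 5 -> HIT, frames=[5,6] (faults so far: 5)
  Optimal total faults: 5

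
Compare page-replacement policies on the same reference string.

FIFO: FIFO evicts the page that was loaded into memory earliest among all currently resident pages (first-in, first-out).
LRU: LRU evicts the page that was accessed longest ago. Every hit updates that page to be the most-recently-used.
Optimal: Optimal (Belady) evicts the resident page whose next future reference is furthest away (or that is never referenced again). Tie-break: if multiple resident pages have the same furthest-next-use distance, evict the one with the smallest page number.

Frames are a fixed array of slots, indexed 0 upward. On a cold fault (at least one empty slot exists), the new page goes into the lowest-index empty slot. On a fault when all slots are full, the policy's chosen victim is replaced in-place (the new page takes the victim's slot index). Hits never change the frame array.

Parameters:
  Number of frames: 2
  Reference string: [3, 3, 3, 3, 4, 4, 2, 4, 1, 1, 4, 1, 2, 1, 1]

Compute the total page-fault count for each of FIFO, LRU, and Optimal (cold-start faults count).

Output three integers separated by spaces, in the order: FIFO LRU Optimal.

Answer: 7 5 5

Derivation:
--- FIFO ---
  step 0: ref 3 -> FAULT, frames=[3,-] (faults so far: 1)
  step 1: ref 3 -> HIT, frames=[3,-] (faults so far: 1)
  step 2: ref 3 -> HIT, frames=[3,-] (faults so far: 1)
  step 3: ref 3 -> HIT, frames=[3,-] (faults so far: 1)
  step 4: ref 4 -> FAULT, frames=[3,4] (faults so far: 2)
  step 5: ref 4 -> HIT, frames=[3,4] (faults so far: 2)
  step 6: ref 2 -> FAULT, evict 3, frames=[2,4] (faults so far: 3)
  step 7: ref 4 -> HIT, frames=[2,4] (faults so far: 3)
  step 8: ref 1 -> FAULT, evict 4, frames=[2,1] (faults so far: 4)
  step 9: ref 1 -> HIT, frames=[2,1] (faults so far: 4)
  step 10: ref 4 -> FAULT, evict 2, frames=[4,1] (faults so far: 5)
  step 11: ref 1 -> HIT, frames=[4,1] (faults so far: 5)
  step 12: ref 2 -> FAULT, evict 1, frames=[4,2] (faults so far: 6)
  step 13: ref 1 -> FAULT, evict 4, frames=[1,2] (faults so far: 7)
  step 14: ref 1 -> HIT, frames=[1,2] (faults so far: 7)
  FIFO total faults: 7
--- LRU ---
  step 0: ref 3 -> FAULT, frames=[3,-] (faults so far: 1)
  step 1: ref 3 -> HIT, frames=[3,-] (faults so far: 1)
  step 2: ref 3 -> HIT, frames=[3,-] (faults so far: 1)
  step 3: ref 3 -> HIT, frames=[3,-] (faults so far: 1)
  step 4: ref 4 -> FAULT, frames=[3,4] (faults so far: 2)
  step 5: ref 4 -> HIT, frames=[3,4] (faults so far: 2)
  step 6: ref 2 -> FAULT, evict 3, frames=[2,4] (faults so far: 3)
  step 7: ref 4 -> HIT, frames=[2,4] (faults so far: 3)
  step 8: ref 1 -> FAULT, evict 2, frames=[1,4] (faults so far: 4)
  step 9: ref 1 -> HIT, frames=[1,4] (faults so far: 4)
  step 10: ref 4 -> HIT, frames=[1,4] (faults so far: 4)
  step 11: ref 1 -> HIT, frames=[1,4] (faults so far: 4)
  step 12: ref 2 -> FAULT, evict 4, frames=[1,2] (faults so far: 5)
  step 13: ref 1 -> HIT, frames=[1,2] (faults so far: 5)
  step 14: ref 1 -> HIT, frames=[1,2] (faults so far: 5)
  LRU total faults: 5
--- Optimal ---
  step 0: ref 3 -> FAULT, frames=[3,-] (faults so far: 1)
  step 1: ref 3 -> HIT, frames=[3,-] (faults so far: 1)
  step 2: ref 3 -> HIT, frames=[3,-] (faults so far: 1)
  step 3: ref 3 -> HIT, frames=[3,-] (faults so far: 1)
  step 4: ref 4 -> FAULT, frames=[3,4] (faults so far: 2)
  step 5: ref 4 -> HIT, frames=[3,4] (faults so far: 2)
  step 6: ref 2 -> FAULT, evict 3, frames=[2,4] (faults so far: 3)
  step 7: ref 4 -> HIT, frames=[2,4] (faults so far: 3)
  step 8: ref 1 -> FAULT, evict 2, frames=[1,4] (faults so far: 4)
  step 9: ref 1 -> HIT, frames=[1,4] (faults so far: 4)
  step 10: ref 4 -> HIT, frames=[1,4] (faults so far: 4)
  step 11: ref 1 -> HIT, frames=[1,4] (faults so far: 4)
  step 12: ref 2 -> FAULT, evict 4, frames=[1,2] (faults so far: 5)
  step 13: ref 1 -> HIT, frames=[1,2] (faults so far: 5)
  step 14: ref 1 -> HIT, frames=[1,2] (faults so far: 5)
  Optimal total faults: 5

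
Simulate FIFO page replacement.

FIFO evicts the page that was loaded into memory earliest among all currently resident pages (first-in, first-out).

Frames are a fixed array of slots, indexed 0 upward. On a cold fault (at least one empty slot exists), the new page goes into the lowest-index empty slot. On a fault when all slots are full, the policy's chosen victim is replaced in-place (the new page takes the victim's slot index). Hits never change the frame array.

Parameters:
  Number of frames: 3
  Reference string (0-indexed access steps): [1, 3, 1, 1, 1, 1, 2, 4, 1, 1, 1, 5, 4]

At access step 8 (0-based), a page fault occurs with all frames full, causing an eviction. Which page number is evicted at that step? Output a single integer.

Answer: 3

Derivation:
Step 0: ref 1 -> FAULT, frames=[1,-,-]
Step 1: ref 3 -> FAULT, frames=[1,3,-]
Step 2: ref 1 -> HIT, frames=[1,3,-]
Step 3: ref 1 -> HIT, frames=[1,3,-]
Step 4: ref 1 -> HIT, frames=[1,3,-]
Step 5: ref 1 -> HIT, frames=[1,3,-]
Step 6: ref 2 -> FAULT, frames=[1,3,2]
Step 7: ref 4 -> FAULT, evict 1, frames=[4,3,2]
Step 8: ref 1 -> FAULT, evict 3, frames=[4,1,2]
At step 8: evicted page 3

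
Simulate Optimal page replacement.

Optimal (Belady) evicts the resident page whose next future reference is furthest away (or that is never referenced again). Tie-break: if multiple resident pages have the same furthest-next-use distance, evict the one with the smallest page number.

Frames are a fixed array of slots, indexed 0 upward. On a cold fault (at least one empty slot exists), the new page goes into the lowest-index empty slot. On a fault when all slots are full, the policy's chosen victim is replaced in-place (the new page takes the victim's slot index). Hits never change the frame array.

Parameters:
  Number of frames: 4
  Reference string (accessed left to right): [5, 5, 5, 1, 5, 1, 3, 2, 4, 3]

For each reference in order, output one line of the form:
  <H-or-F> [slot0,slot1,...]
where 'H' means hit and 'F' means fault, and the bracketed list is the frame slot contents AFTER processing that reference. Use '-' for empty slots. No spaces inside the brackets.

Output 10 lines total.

F [5,-,-,-]
H [5,-,-,-]
H [5,-,-,-]
F [5,1,-,-]
H [5,1,-,-]
H [5,1,-,-]
F [5,1,3,-]
F [5,1,3,2]
F [5,4,3,2]
H [5,4,3,2]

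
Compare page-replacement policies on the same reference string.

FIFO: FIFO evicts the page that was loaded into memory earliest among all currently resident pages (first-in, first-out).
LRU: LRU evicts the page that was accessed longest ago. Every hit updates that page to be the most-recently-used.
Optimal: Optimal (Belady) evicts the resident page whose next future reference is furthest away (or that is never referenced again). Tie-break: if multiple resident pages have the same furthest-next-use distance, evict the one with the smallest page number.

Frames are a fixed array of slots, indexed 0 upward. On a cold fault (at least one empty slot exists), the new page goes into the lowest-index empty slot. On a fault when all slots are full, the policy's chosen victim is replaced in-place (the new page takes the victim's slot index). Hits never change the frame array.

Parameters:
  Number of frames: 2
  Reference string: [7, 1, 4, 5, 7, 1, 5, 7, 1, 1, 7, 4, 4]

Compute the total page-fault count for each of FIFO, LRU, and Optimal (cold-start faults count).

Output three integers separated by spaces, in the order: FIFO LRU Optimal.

--- FIFO ---
  step 0: ref 7 -> FAULT, frames=[7,-] (faults so far: 1)
  step 1: ref 1 -> FAULT, frames=[7,1] (faults so far: 2)
  step 2: ref 4 -> FAULT, evict 7, frames=[4,1] (faults so far: 3)
  step 3: ref 5 -> FAULT, evict 1, frames=[4,5] (faults so far: 4)
  step 4: ref 7 -> FAULT, evict 4, frames=[7,5] (faults so far: 5)
  step 5: ref 1 -> FAULT, evict 5, frames=[7,1] (faults so far: 6)
  step 6: ref 5 -> FAULT, evict 7, frames=[5,1] (faults so far: 7)
  step 7: ref 7 -> FAULT, evict 1, frames=[5,7] (faults so far: 8)
  step 8: ref 1 -> FAULT, evict 5, frames=[1,7] (faults so far: 9)
  step 9: ref 1 -> HIT, frames=[1,7] (faults so far: 9)
  step 10: ref 7 -> HIT, frames=[1,7] (faults so far: 9)
  step 11: ref 4 -> FAULT, evict 7, frames=[1,4] (faults so far: 10)
  step 12: ref 4 -> HIT, frames=[1,4] (faults so far: 10)
  FIFO total faults: 10
--- LRU ---
  step 0: ref 7 -> FAULT, frames=[7,-] (faults so far: 1)
  step 1: ref 1 -> FAULT, frames=[7,1] (faults so far: 2)
  step 2: ref 4 -> FAULT, evict 7, frames=[4,1] (faults so far: 3)
  step 3: ref 5 -> FAULT, evict 1, frames=[4,5] (faults so far: 4)
  step 4: ref 7 -> FAULT, evict 4, frames=[7,5] (faults so far: 5)
  step 5: ref 1 -> FAULT, evict 5, frames=[7,1] (faults so far: 6)
  step 6: ref 5 -> FAULT, evict 7, frames=[5,1] (faults so far: 7)
  step 7: ref 7 -> FAULT, evict 1, frames=[5,7] (faults so far: 8)
  step 8: ref 1 -> FAULT, evict 5, frames=[1,7] (faults so far: 9)
  step 9: ref 1 -> HIT, frames=[1,7] (faults so far: 9)
  step 10: ref 7 -> HIT, frames=[1,7] (faults so far: 9)
  step 11: ref 4 -> FAULT, evict 1, frames=[4,7] (faults so far: 10)
  step 12: ref 4 -> HIT, frames=[4,7] (faults so far: 10)
  LRU total faults: 10
--- Optimal ---
  step 0: ref 7 -> FAULT, frames=[7,-] (faults so far: 1)
  step 1: ref 1 -> FAULT, frames=[7,1] (faults so far: 2)
  step 2: ref 4 -> FAULT, evict 1, frames=[7,4] (faults so far: 3)
  step 3: ref 5 -> FAULT, evict 4, frames=[7,5] (faults so far: 4)
  step 4: ref 7 -> HIT, frames=[7,5] (faults so far: 4)
  step 5: ref 1 -> FAULT, evict 7, frames=[1,5] (faults so far: 5)
  step 6: ref 5 -> HIT, frames=[1,5] (faults so far: 5)
  step 7: ref 7 -> FAULT, evict 5, frames=[1,7] (faults so far: 6)
  step 8: ref 1 -> HIT, frames=[1,7] (faults so far: 6)
  step 9: ref 1 -> HIT, frames=[1,7] (faults so far: 6)
  step 10: ref 7 -> HIT, frames=[1,7] (faults so far: 6)
  step 11: ref 4 -> FAULT, evict 1, frames=[4,7] (faults so far: 7)
  step 12: ref 4 -> HIT, frames=[4,7] (faults so far: 7)
  Optimal total faults: 7

Answer: 10 10 7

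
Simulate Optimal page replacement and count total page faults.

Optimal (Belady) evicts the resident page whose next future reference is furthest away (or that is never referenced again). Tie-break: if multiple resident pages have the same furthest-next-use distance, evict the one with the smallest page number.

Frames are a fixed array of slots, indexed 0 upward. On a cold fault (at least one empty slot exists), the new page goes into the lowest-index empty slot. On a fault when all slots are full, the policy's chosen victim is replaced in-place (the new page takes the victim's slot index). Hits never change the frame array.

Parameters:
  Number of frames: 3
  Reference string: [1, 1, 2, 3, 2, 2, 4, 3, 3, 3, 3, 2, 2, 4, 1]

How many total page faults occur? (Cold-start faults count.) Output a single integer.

Step 0: ref 1 → FAULT, frames=[1,-,-]
Step 1: ref 1 → HIT, frames=[1,-,-]
Step 2: ref 2 → FAULT, frames=[1,2,-]
Step 3: ref 3 → FAULT, frames=[1,2,3]
Step 4: ref 2 → HIT, frames=[1,2,3]
Step 5: ref 2 → HIT, frames=[1,2,3]
Step 6: ref 4 → FAULT (evict 1), frames=[4,2,3]
Step 7: ref 3 → HIT, frames=[4,2,3]
Step 8: ref 3 → HIT, frames=[4,2,3]
Step 9: ref 3 → HIT, frames=[4,2,3]
Step 10: ref 3 → HIT, frames=[4,2,3]
Step 11: ref 2 → HIT, frames=[4,2,3]
Step 12: ref 2 → HIT, frames=[4,2,3]
Step 13: ref 4 → HIT, frames=[4,2,3]
Step 14: ref 1 → FAULT (evict 2), frames=[4,1,3]
Total faults: 5

Answer: 5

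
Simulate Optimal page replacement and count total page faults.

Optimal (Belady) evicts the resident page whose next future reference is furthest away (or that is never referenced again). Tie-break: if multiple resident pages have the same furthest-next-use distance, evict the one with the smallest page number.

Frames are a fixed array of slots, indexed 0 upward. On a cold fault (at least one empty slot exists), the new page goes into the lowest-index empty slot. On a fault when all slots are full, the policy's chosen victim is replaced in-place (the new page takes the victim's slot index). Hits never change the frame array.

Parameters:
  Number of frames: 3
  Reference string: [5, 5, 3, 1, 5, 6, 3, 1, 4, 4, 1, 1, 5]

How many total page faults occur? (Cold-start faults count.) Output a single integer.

Step 0: ref 5 → FAULT, frames=[5,-,-]
Step 1: ref 5 → HIT, frames=[5,-,-]
Step 2: ref 3 → FAULT, frames=[5,3,-]
Step 3: ref 1 → FAULT, frames=[5,3,1]
Step 4: ref 5 → HIT, frames=[5,3,1]
Step 5: ref 6 → FAULT (evict 5), frames=[6,3,1]
Step 6: ref 3 → HIT, frames=[6,3,1]
Step 7: ref 1 → HIT, frames=[6,3,1]
Step 8: ref 4 → FAULT (evict 3), frames=[6,4,1]
Step 9: ref 4 → HIT, frames=[6,4,1]
Step 10: ref 1 → HIT, frames=[6,4,1]
Step 11: ref 1 → HIT, frames=[6,4,1]
Step 12: ref 5 → FAULT (evict 1), frames=[6,4,5]
Total faults: 6

Answer: 6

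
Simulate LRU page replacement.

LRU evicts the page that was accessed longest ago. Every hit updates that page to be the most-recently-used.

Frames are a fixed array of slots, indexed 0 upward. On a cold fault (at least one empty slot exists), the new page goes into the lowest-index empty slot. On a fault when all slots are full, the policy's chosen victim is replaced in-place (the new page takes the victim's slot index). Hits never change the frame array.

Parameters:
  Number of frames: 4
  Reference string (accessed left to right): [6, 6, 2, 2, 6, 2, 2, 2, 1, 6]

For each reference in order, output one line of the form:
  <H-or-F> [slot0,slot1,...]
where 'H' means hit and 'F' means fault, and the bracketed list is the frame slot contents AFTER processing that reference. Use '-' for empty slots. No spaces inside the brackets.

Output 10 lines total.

F [6,-,-,-]
H [6,-,-,-]
F [6,2,-,-]
H [6,2,-,-]
H [6,2,-,-]
H [6,2,-,-]
H [6,2,-,-]
H [6,2,-,-]
F [6,2,1,-]
H [6,2,1,-]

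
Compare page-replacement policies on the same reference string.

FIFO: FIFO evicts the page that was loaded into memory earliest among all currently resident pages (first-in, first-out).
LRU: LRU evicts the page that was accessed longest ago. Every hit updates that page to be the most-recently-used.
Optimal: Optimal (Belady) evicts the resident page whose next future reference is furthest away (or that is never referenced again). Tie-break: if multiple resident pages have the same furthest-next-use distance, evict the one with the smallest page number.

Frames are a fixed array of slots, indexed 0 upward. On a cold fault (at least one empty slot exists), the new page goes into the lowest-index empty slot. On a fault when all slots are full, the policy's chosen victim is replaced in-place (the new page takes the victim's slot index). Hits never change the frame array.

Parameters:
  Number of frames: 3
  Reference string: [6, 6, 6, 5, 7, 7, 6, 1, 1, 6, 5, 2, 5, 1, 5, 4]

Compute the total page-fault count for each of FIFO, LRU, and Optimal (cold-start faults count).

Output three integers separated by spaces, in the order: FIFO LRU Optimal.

--- FIFO ---
  step 0: ref 6 -> FAULT, frames=[6,-,-] (faults so far: 1)
  step 1: ref 6 -> HIT, frames=[6,-,-] (faults so far: 1)
  step 2: ref 6 -> HIT, frames=[6,-,-] (faults so far: 1)
  step 3: ref 5 -> FAULT, frames=[6,5,-] (faults so far: 2)
  step 4: ref 7 -> FAULT, frames=[6,5,7] (faults so far: 3)
  step 5: ref 7 -> HIT, frames=[6,5,7] (faults so far: 3)
  step 6: ref 6 -> HIT, frames=[6,5,7] (faults so far: 3)
  step 7: ref 1 -> FAULT, evict 6, frames=[1,5,7] (faults so far: 4)
  step 8: ref 1 -> HIT, frames=[1,5,7] (faults so far: 4)
  step 9: ref 6 -> FAULT, evict 5, frames=[1,6,7] (faults so far: 5)
  step 10: ref 5 -> FAULT, evict 7, frames=[1,6,5] (faults so far: 6)
  step 11: ref 2 -> FAULT, evict 1, frames=[2,6,5] (faults so far: 7)
  step 12: ref 5 -> HIT, frames=[2,6,5] (faults so far: 7)
  step 13: ref 1 -> FAULT, evict 6, frames=[2,1,5] (faults so far: 8)
  step 14: ref 5 -> HIT, frames=[2,1,5] (faults so far: 8)
  step 15: ref 4 -> FAULT, evict 5, frames=[2,1,4] (faults so far: 9)
  FIFO total faults: 9
--- LRU ---
  step 0: ref 6 -> FAULT, frames=[6,-,-] (faults so far: 1)
  step 1: ref 6 -> HIT, frames=[6,-,-] (faults so far: 1)
  step 2: ref 6 -> HIT, frames=[6,-,-] (faults so far: 1)
  step 3: ref 5 -> FAULT, frames=[6,5,-] (faults so far: 2)
  step 4: ref 7 -> FAULT, frames=[6,5,7] (faults so far: 3)
  step 5: ref 7 -> HIT, frames=[6,5,7] (faults so far: 3)
  step 6: ref 6 -> HIT, frames=[6,5,7] (faults so far: 3)
  step 7: ref 1 -> FAULT, evict 5, frames=[6,1,7] (faults so far: 4)
  step 8: ref 1 -> HIT, frames=[6,1,7] (faults so far: 4)
  step 9: ref 6 -> HIT, frames=[6,1,7] (faults so far: 4)
  step 10: ref 5 -> FAULT, evict 7, frames=[6,1,5] (faults so far: 5)
  step 11: ref 2 -> FAULT, evict 1, frames=[6,2,5] (faults so far: 6)
  step 12: ref 5 -> HIT, frames=[6,2,5] (faults so far: 6)
  step 13: ref 1 -> FAULT, evict 6, frames=[1,2,5] (faults so far: 7)
  step 14: ref 5 -> HIT, frames=[1,2,5] (faults so far: 7)
  step 15: ref 4 -> FAULT, evict 2, frames=[1,4,5] (faults so far: 8)
  LRU total faults: 8
--- Optimal ---
  step 0: ref 6 -> FAULT, frames=[6,-,-] (faults so far: 1)
  step 1: ref 6 -> HIT, frames=[6,-,-] (faults so far: 1)
  step 2: ref 6 -> HIT, frames=[6,-,-] (faults so far: 1)
  step 3: ref 5 -> FAULT, frames=[6,5,-] (faults so far: 2)
  step 4: ref 7 -> FAULT, frames=[6,5,7] (faults so far: 3)
  step 5: ref 7 -> HIT, frames=[6,5,7] (faults so far: 3)
  step 6: ref 6 -> HIT, frames=[6,5,7] (faults so far: 3)
  step 7: ref 1 -> FAULT, evict 7, frames=[6,5,1] (faults so far: 4)
  step 8: ref 1 -> HIT, frames=[6,5,1] (faults so far: 4)
  step 9: ref 6 -> HIT, frames=[6,5,1] (faults so far: 4)
  step 10: ref 5 -> HIT, frames=[6,5,1] (faults so far: 4)
  step 11: ref 2 -> FAULT, evict 6, frames=[2,5,1] (faults so far: 5)
  step 12: ref 5 -> HIT, frames=[2,5,1] (faults so far: 5)
  step 13: ref 1 -> HIT, frames=[2,5,1] (faults so far: 5)
  step 14: ref 5 -> HIT, frames=[2,5,1] (faults so far: 5)
  step 15: ref 4 -> FAULT, evict 1, frames=[2,5,4] (faults so far: 6)
  Optimal total faults: 6

Answer: 9 8 6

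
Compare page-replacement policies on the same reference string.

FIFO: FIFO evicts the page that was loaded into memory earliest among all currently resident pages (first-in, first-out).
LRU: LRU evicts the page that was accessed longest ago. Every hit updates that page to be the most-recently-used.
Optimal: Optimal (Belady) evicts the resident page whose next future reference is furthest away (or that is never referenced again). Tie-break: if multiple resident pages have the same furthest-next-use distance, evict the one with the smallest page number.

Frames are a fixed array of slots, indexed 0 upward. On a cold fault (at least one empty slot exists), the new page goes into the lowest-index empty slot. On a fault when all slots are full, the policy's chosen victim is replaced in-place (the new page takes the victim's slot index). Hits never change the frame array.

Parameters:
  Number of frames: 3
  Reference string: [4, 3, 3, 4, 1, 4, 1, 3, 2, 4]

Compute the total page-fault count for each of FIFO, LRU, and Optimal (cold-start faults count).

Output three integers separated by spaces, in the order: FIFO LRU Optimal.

Answer: 5 5 4

Derivation:
--- FIFO ---
  step 0: ref 4 -> FAULT, frames=[4,-,-] (faults so far: 1)
  step 1: ref 3 -> FAULT, frames=[4,3,-] (faults so far: 2)
  step 2: ref 3 -> HIT, frames=[4,3,-] (faults so far: 2)
  step 3: ref 4 -> HIT, frames=[4,3,-] (faults so far: 2)
  step 4: ref 1 -> FAULT, frames=[4,3,1] (faults so far: 3)
  step 5: ref 4 -> HIT, frames=[4,3,1] (faults so far: 3)
  step 6: ref 1 -> HIT, frames=[4,3,1] (faults so far: 3)
  step 7: ref 3 -> HIT, frames=[4,3,1] (faults so far: 3)
  step 8: ref 2 -> FAULT, evict 4, frames=[2,3,1] (faults so far: 4)
  step 9: ref 4 -> FAULT, evict 3, frames=[2,4,1] (faults so far: 5)
  FIFO total faults: 5
--- LRU ---
  step 0: ref 4 -> FAULT, frames=[4,-,-] (faults so far: 1)
  step 1: ref 3 -> FAULT, frames=[4,3,-] (faults so far: 2)
  step 2: ref 3 -> HIT, frames=[4,3,-] (faults so far: 2)
  step 3: ref 4 -> HIT, frames=[4,3,-] (faults so far: 2)
  step 4: ref 1 -> FAULT, frames=[4,3,1] (faults so far: 3)
  step 5: ref 4 -> HIT, frames=[4,3,1] (faults so far: 3)
  step 6: ref 1 -> HIT, frames=[4,3,1] (faults so far: 3)
  step 7: ref 3 -> HIT, frames=[4,3,1] (faults so far: 3)
  step 8: ref 2 -> FAULT, evict 4, frames=[2,3,1] (faults so far: 4)
  step 9: ref 4 -> FAULT, evict 1, frames=[2,3,4] (faults so far: 5)
  LRU total faults: 5
--- Optimal ---
  step 0: ref 4 -> FAULT, frames=[4,-,-] (faults so far: 1)
  step 1: ref 3 -> FAULT, frames=[4,3,-] (faults so far: 2)
  step 2: ref 3 -> HIT, frames=[4,3,-] (faults so far: 2)
  step 3: ref 4 -> HIT, frames=[4,3,-] (faults so far: 2)
  step 4: ref 1 -> FAULT, frames=[4,3,1] (faults so far: 3)
  step 5: ref 4 -> HIT, frames=[4,3,1] (faults so far: 3)
  step 6: ref 1 -> HIT, frames=[4,3,1] (faults so far: 3)
  step 7: ref 3 -> HIT, frames=[4,3,1] (faults so far: 3)
  step 8: ref 2 -> FAULT, evict 1, frames=[4,3,2] (faults so far: 4)
  step 9: ref 4 -> HIT, frames=[4,3,2] (faults so far: 4)
  Optimal total faults: 4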